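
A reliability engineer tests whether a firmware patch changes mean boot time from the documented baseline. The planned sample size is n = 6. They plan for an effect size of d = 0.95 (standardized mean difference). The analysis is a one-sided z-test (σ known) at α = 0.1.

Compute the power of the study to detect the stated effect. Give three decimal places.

Power ≈ 0.852

Noncentrality parameter: δ = d·√n = 0.95 × √6 = 2.3270
Critical value for a one-sided test at α = 0.1: z_α = 1.282.
Power = Φ(δ − 1.282) = Φ(1.045) = 0.8521.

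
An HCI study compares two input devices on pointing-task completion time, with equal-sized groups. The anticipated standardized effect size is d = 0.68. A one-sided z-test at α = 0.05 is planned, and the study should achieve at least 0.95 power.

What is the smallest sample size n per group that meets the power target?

Set Φ(δ − 1.645) = 0.95; then δ − 1.645 = Φ⁻¹(0.95) = 1.645, giving δ = 3.290.
δ = d·√(n/2) ⇒ n = 2(δ/d)² = 2 × (3.290 / 0.68)² = 46.81.
Round up to the next whole unit.

n = 47 per group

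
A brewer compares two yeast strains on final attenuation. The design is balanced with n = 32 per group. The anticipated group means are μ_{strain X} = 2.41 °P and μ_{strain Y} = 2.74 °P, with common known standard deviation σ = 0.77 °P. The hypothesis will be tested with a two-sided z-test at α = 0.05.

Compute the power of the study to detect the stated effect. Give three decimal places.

Standardized effect: d = |μ_{strain X} − μ_{strain Y}| / σ = |2.41 − 2.74| / 0.77 = 0.4286
Noncentrality parameter: δ = d·√(n/2) = 0.4286 × √(32/2) = 1.7143
Critical value for a two-sided test at α = 0.05: z_{α/2} = 1.960.
Power = Φ(δ − 1.960) + Φ(−δ − 1.960) = Φ(-0.246) + Φ(-3.674) = 0.4030 + 0.0001 = 0.4031.

Power ≈ 0.403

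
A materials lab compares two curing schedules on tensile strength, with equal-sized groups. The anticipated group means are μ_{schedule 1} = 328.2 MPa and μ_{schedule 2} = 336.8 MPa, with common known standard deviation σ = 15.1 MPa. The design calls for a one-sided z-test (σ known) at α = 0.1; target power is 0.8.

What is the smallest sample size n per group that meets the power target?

Standardized effect: d = |μ_{schedule 1} − μ_{schedule 2}| / σ = |328.2 − 336.8| / 15.1 = 0.5695
Set Φ(δ − 1.282) = 0.8; then δ − 1.282 = Φ⁻¹(0.8) = 0.842, giving δ = 2.123.
δ = d·√(n/2) ⇒ n = 2(δ/d)² = 2 × (2.123 / 0.5695)² = 27.79.
Rounding up, n = 28 per group.

n = 28 per group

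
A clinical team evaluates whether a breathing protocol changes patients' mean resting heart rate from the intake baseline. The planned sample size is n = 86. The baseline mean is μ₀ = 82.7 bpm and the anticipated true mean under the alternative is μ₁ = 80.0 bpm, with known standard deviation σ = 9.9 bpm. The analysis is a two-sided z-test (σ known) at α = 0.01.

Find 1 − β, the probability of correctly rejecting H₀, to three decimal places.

Power ≈ 0.481

Standardized effect: d = |μ₁ − μ₀| / σ = |80.0 − 82.7| / 9.9 = 0.2727
Noncentrality parameter: δ = d·√n = 0.2727 × √86 = 2.5292
Two-sided α = 0.01 → critical value z_{0.005} = 2.576.
Power = Φ(δ − 2.576) + Φ(−δ − 2.576) = Φ(-0.047) + Φ(-5.105) = 0.4814 + 0.0000 = 0.4814.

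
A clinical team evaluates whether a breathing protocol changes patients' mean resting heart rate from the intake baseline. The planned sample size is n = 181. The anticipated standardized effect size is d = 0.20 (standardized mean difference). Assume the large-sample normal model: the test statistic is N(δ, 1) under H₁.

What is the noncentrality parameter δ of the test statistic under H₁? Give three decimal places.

δ ≈ 2.691

The noncentrality parameter scales effect size by the design's sample-size factor: δ = d·√n = 0.20 × √181 = 2.6907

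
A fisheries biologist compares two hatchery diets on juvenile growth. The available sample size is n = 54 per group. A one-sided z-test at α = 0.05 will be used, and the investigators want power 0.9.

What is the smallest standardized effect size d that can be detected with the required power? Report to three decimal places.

d ≈ 0.563

Required noncentrality: δ = z_{0.05} + z_{0.10} = 1.645 + 1.282 = 2.926.
δ = d·√(n/2) ⇒ d = δ/√(n/2) = 2.926/√(54/2) = 0.5632.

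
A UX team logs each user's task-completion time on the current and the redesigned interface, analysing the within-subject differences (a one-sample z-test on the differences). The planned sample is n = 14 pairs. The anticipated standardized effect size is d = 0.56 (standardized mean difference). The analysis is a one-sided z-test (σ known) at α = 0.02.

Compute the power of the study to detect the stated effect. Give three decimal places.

Power ≈ 0.517

Noncentrality parameter: λ = d·√n = 0.56 × √14 = 2.0953
Critical value for a one-sided test at α = 0.02: z_α = 2.054.
Power = Φ(λ − 2.054) = Φ(0.042) = 0.5166.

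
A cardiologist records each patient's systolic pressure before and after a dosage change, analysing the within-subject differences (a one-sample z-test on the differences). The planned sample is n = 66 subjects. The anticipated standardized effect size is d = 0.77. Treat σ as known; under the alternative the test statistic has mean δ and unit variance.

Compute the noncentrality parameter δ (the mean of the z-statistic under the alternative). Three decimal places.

The noncentrality parameter scales effect size by the design's sample-size factor: δ = d·√n = 0.77 × √66 = 6.2555

δ ≈ 6.256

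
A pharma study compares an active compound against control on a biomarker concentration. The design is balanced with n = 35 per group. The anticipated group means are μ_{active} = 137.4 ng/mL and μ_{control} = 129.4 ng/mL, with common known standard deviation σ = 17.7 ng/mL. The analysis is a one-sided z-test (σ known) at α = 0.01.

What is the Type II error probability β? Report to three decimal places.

β ≈ 0.668

Standardized effect: d = |μ_{active} − μ_{control}| / σ = |137.4 − 129.4| / 17.7 = 0.4520
Noncentrality parameter: δ = d·√(n/2) = 0.4520 × √(35/2) = 1.8908
One-sided α = 0.01 → critical value z_{0.01} = 2.326.
Power = P(Z > 2.326 − δ) = Φ(-0.436) = 0.3316.
Type II error: β = 1 − power = 1 − 0.3316 = 0.6684.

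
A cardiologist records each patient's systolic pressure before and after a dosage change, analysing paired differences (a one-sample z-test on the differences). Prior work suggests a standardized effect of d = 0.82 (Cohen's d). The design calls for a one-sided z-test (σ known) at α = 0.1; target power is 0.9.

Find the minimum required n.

n = 10

Set Φ(δ − 1.282) = 0.9; then δ − 1.282 = Φ⁻¹(0.9) = 1.282, giving δ = 2.563.
δ = d·√n ⇒ n = (δ/d)² = (2.563 / 0.82)² = 9.77.
Round up to the next whole unit.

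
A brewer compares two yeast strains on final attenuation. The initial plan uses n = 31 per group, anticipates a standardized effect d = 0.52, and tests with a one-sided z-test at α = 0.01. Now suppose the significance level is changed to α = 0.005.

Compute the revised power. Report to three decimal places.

δ = d·√(n/2) = 0.52 × √(31/2) = 2.0472 (unchanged). New critical value: z_{0.005} = 2.576.
Revised power = P(Z > 2.576 − δ) = Φ(-0.529) = 0.2985.

Power ≈ 0.299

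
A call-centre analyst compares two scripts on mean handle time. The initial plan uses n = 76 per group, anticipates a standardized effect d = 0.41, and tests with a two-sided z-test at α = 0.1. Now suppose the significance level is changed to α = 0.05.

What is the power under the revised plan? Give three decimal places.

Power ≈ 0.715

δ = d·√(n/2) = 0.41 × √(76/2) = 2.5274 (unchanged). New critical value: z_{0.025} = 1.960.
Revised power = Φ(δ − 1.960) + Φ(−δ − 1.960) = Φ(0.567) + Φ(-4.487) = 0.7148 + 0.0000 = 0.7148.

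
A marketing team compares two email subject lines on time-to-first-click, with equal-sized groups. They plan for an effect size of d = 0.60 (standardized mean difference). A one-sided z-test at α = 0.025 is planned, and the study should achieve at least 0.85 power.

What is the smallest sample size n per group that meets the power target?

Set Φ(δ − 1.960) = 0.85; then δ − 1.960 = Φ⁻¹(0.85) = 1.036, giving δ = 2.996.
δ = d·√(n/2) ⇒ n = 2(δ/d)² = 2 × (2.996 / 0.60)² = 49.88.
Rounding up, n = 50 per group.

n = 50 per group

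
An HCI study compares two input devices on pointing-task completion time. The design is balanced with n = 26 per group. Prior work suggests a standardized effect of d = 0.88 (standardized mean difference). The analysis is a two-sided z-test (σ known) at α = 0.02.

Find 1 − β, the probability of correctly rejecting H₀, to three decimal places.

Noncentrality parameter: λ = d·√(n/2) = 0.88 × √(26/2) = 3.1729
Critical value for a two-sided test at α = 0.02: z_{α/2} = 2.326.
Power = Φ(λ − 2.326) + Φ(−λ − 2.326) = Φ(0.847) + Φ(-5.499) = 0.8014 + 0.0000 = 0.8014.

Power ≈ 0.801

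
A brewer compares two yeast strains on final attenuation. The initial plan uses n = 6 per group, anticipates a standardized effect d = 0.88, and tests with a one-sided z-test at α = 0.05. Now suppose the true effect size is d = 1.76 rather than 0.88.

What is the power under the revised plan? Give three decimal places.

Power ≈ 0.920

With d = 1.76: δ = d·√(n/2) = 1.76 × √(6/2) = 3.0484. Critical value z_{0.05} = 1.645.
Revised power = Φ(δ − 1.645) = Φ(1.404) = 0.9198.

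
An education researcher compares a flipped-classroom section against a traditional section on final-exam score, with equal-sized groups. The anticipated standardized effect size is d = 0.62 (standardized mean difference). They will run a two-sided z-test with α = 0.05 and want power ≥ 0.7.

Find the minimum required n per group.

n = 33 per group

For power 0.7 need Φ(δ − z_{0.025}) = 0.7, so δ = z_{0.025} + z_{0.30} = 1.960 + 0.524 = 2.484.
(The Φ(−δ − z_{α/2}) term is vanishingly small for δ > 0 and is dropped in the standard sample-size formula.)
δ = d·√(n/2) ⇒ n = 2(δ/d)² = 2 × (2.484 / 0.62)² = 32.11.
Rounding up, n = 33 per group.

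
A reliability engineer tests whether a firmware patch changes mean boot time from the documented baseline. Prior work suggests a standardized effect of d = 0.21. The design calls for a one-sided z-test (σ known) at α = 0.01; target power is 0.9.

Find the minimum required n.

n = 296

For power 0.9 need Φ(δ − z_{0.01}) = 0.9, so δ = z_{0.01} + z_{0.10} = 2.326 + 1.282 = 3.608.
δ = d·√n ⇒ n = (δ/d)² = (3.608 / 0.21)² = 295.17.
Rounding up, n = 296.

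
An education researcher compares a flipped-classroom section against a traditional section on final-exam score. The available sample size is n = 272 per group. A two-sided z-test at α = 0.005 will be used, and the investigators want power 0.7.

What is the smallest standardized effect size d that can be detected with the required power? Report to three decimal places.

d ≈ 0.286

Need Φ(δ − 2.807) = 0.7, so δ = 2.807 + 0.524 = 3.331.
(The second rejection-region term Φ(−δ − z_{α/2}) is negligible and dropped.)
δ = d·√(n/2) ⇒ d = δ/√(n/2) = 3.331/√(272/2) = 0.2857.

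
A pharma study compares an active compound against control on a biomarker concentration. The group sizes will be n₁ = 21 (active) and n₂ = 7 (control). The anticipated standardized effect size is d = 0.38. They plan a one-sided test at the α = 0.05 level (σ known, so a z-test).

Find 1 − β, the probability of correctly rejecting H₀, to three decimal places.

Noncentrality parameter: δ = d / √(1/n₁ + 1/n₂) = 0.38 / √(1/21 + 1/7) = 0.8707
One-sided α = 0.05 → critical value z_{0.05} = 1.645.
Power = Φ(δ − 1.645) = Φ(-0.774) = 0.2194.

Power ≈ 0.219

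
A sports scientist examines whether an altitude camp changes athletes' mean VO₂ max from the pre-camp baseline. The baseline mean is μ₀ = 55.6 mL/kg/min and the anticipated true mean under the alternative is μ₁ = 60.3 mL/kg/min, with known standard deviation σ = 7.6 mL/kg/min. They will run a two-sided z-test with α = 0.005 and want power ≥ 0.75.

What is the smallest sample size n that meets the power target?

n = 32

Standardized effect: d = |μ₁ − μ₀| / σ = |60.3 − 55.6| / 7.6 = 0.6184
Set Φ(δ − 2.807) = 0.75; then δ − 2.807 = Φ⁻¹(0.75) = 0.674, giving δ = 3.482.
(For δ > 0 the lower-tail rejection region contributes negligibly to power, so the one-term inversion is standard.)
δ = d·√n ⇒ n = (δ/d)² = (3.482 / 0.6184)² = 31.69.
Round up to the next whole unit.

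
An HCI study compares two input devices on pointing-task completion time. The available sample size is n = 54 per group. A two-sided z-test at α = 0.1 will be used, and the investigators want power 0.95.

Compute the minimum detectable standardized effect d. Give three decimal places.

d ≈ 0.633

Need Φ(δ − 1.645) = 0.95, so δ = 1.645 + 1.645 = 3.290.
(Lower-tail contribution to power is negligible for δ > 0.)
δ = d·√(n/2) ⇒ d = δ/√(n/2) = 3.290/√(54/2) = 0.6331.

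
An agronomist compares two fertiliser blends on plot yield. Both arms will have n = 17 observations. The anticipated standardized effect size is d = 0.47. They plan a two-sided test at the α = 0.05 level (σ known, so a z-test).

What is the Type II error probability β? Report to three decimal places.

β ≈ 0.722

Noncentrality parameter: δ = d·√(n/2) = 0.47 × √(17/2) = 1.3703
Critical value for a two-sided test at α = 0.05: z_{α/2} = 1.960.
Power = Φ(δ − 1.960) + Φ(−δ − 1.960) = Φ(-0.590) + Φ(-3.330) = 0.2777 + 0.0004 = 0.2781.
Type II error: β = 1 − power = 1 − 0.2781 = 0.7219.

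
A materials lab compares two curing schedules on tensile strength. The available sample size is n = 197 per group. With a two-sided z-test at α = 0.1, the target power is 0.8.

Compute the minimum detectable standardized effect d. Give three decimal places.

Need Φ(δ − 1.645) = 0.8, so δ = 1.645 + 0.842 = 2.486.
(The second rejection-region term Φ(−δ − z_{α/2}) is negligible and dropped.)
δ = d·√(n/2) ⇒ d = δ/√(n/2) = 2.486/√(197/2) = 0.2505.

d ≈ 0.251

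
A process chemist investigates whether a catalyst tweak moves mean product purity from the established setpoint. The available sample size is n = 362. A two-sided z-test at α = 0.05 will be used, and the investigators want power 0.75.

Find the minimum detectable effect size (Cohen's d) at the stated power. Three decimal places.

d ≈ 0.138

Required noncentrality: δ = z_{0.025} + z_{0.25} = 1.960 + 0.674 = 2.634.
(The second rejection-region term Φ(−δ − z_{α/2}) is negligible and dropped.)
δ = d·√n ⇒ d = δ/√n = 2.634/√362 = 0.1385.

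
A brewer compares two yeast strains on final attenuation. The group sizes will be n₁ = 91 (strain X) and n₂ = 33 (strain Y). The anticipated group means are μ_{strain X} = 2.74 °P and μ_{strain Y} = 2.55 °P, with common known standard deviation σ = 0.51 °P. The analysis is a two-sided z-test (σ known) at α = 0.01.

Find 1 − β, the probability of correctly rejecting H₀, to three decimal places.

Standardized effect: d = |μ_{strain X} − μ_{strain Y}| / σ = |2.74 − 2.55| / 0.51 = 0.3725
Noncentrality parameter: δ = d / √(1/n₁ + 1/n₂) = 0.3725 / √(1/91 + 1/33) = 1.8334
Critical value for a two-sided test at α = 0.01: z_{α/2} = 2.576.
Power = Φ(δ − 2.576) + Φ(−δ − 2.576) = Φ(-0.742) + Φ(-4.409) = 0.2289 + 0.0000 = 0.2289.

Power ≈ 0.229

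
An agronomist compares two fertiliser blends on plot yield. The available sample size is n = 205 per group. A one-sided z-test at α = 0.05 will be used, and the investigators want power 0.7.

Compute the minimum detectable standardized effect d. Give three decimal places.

Required noncentrality: δ = z_{0.05} + z_{0.30} = 1.645 + 0.524 = 2.169.
δ = d·√(n/2) ⇒ d = δ/√(n/2) = 2.169/√(205/2) = 0.2143.

d ≈ 0.214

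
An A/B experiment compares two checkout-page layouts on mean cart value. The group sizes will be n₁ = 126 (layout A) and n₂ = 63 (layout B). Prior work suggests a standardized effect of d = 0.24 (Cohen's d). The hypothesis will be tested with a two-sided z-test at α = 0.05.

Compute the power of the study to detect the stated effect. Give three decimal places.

Power ≈ 0.343

Noncentrality parameter: δ = d / √(1/n₁ + 1/n₂) = 0.24 / √(1/126 + 1/63) = 1.5554
Critical value for a two-sided test at α = 0.05: z_{α/2} = 1.960.
Power = Φ(δ − 1.960) + Φ(−δ − 1.960) = Φ(-0.405) + Φ(-3.515) = 0.3429 + 0.0002 = 0.3431.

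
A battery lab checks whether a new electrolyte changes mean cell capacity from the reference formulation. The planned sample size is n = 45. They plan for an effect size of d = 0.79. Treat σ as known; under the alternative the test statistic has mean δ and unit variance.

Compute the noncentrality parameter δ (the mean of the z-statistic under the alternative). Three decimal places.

δ ≈ 5.299

δ = d·√n = 0.79 × √45 = 5.2995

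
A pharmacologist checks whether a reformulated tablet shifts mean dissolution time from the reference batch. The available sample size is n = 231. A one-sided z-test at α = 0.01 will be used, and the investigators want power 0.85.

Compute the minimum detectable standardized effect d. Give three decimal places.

Need Φ(δ − 2.326) = 0.85, so δ = 2.326 + 1.036 = 3.363.
δ = d·√n ⇒ d = δ/√n = 3.363/√231 = 0.2213.

d ≈ 0.221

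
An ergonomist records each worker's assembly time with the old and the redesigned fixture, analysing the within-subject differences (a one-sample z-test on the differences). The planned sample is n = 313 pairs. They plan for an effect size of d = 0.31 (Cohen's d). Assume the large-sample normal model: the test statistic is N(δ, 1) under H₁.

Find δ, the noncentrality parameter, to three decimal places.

The noncentrality parameter scales effect size by the design's sample-size factor: δ = d·√n = 0.31 × √313 = 5.4845

δ ≈ 5.484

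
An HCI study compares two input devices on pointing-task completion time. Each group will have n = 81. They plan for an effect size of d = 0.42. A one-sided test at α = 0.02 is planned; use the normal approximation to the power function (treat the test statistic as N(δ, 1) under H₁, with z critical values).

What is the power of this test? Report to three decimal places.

Noncentrality parameter: δ = d·√(n/2) = 0.42 × √(81/2) = 2.6729
Critical value for a one-sided test at α = 0.02: z_α = 2.054.
Power = Φ(δ − 2.054) = Φ(0.619) = 0.7321.

Power ≈ 0.732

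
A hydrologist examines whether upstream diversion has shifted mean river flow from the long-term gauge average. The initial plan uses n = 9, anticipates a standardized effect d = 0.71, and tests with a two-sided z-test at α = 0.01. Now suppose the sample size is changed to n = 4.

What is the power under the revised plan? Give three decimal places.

With n = 4: δ = d·√n = 0.71 × √4 = 1.4200. Critical value z_{0.005} = 2.576.
Revised power = Φ(δ − 2.576) + Φ(−δ − 2.576) = Φ(-1.156) + Φ(-3.996) = 0.1239 + 0.0000 = 0.1239.

Power ≈ 0.124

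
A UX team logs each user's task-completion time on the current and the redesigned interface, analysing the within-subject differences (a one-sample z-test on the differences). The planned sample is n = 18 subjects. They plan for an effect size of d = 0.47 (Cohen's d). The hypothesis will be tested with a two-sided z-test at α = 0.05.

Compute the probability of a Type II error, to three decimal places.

β ≈ 0.486

Noncentrality parameter: δ = d·√n = 0.47 × √18 = 1.9940
Critical value for a two-sided test at α = 0.05: z_{α/2} = 1.960.
Power = Φ(δ − 1.960) + Φ(−δ − 1.960) = Φ(0.034) + Φ(-3.954) = 0.5136 + 0.0000 = 0.5136.
Type II error: β = 1 − power = 1 − 0.5136 = 0.4864.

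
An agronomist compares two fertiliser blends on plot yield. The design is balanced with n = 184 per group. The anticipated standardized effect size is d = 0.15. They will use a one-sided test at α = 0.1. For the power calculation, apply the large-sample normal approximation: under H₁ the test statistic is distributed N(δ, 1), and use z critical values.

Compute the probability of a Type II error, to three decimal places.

Noncentrality parameter: λ = d·√(n/2) = 0.15 × √(184/2) = 1.4387
One-sided α = 0.1 → critical value z_{0.1} = 1.282.
Power = P(Z > 1.282 − λ) = Φ(0.157) = 0.5625.
Type II error: β = 1 − power = 1 − 0.5625 = 0.4375.

β ≈ 0.438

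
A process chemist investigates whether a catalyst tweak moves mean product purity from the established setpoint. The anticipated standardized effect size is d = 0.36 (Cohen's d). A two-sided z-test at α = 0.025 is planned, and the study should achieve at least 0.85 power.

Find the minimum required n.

Set Φ(δ − 2.241) = 0.85; then δ − 2.241 = Φ⁻¹(0.85) = 1.036, giving δ = 3.278.
(For δ > 0 the lower-tail rejection region contributes negligibly to power, so the one-term inversion is standard.)
δ = d·√n ⇒ n = (δ/d)² = (3.278 / 0.36)² = 82.90.
Rounding up, n = 83.

n = 83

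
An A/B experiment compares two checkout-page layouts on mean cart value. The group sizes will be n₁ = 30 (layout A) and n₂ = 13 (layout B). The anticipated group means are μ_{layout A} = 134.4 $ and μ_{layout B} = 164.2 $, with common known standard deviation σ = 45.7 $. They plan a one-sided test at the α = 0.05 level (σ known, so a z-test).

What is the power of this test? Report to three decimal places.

Power ≈ 0.625

Standardized effect: d = |μ_{layout A} − μ_{layout B}| / σ = |134.4 − 164.2| / 45.7 = 0.6521
Noncentrality parameter: δ = d / √(1/n₁ + 1/n₂) = 0.6521 / √(1/30 + 1/13) = 1.9638
Critical value for a one-sided test at α = 0.05: z_α = 1.645.
Power = Φ(δ − 1.645) = Φ(0.319) = 0.6251.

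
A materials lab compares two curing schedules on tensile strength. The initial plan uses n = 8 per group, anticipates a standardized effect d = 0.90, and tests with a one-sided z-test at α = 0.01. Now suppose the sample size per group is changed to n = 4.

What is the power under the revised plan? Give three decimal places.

Power ≈ 0.146

With n = 4 per group: δ = d·√(n/2) = 0.90 × √(4/2) = 1.2728. Critical value z_{0.01} = 2.326.
Revised power = Φ(δ − 2.326) = Φ(-1.054) = 0.1460.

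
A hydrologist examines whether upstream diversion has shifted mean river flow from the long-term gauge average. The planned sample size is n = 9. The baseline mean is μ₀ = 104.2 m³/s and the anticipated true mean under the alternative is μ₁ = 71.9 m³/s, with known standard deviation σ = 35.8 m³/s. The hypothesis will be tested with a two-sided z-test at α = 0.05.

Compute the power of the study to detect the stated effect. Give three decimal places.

Power ≈ 0.772

Standardized effect: d = |μ₁ − μ₀| / σ = |71.9 − 104.2| / 35.8 = 0.9022
Noncentrality parameter: δ = d·√n = 0.9022 × √9 = 2.7067
Critical value for a two-sided test at α = 0.05: z_{α/2} = 1.960.
Power = Φ(δ − 1.960) + Φ(−δ − 1.960) = Φ(0.747) + Φ(-4.667) = 0.7724 + 0.0000 = 0.7724.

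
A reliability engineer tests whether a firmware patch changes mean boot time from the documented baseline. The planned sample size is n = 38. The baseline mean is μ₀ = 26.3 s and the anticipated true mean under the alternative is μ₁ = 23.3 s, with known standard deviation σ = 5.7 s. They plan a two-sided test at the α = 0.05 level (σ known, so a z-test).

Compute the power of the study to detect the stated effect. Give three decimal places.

Standardized effect: d = |μ₁ − μ₀| / σ = |23.3 − 26.3| / 5.7 = 0.5263
Noncentrality parameter: δ = d·√n = 0.5263 × √38 = 3.2444
Critical value for a two-sided test at α = 0.05: z_{α/2} = 1.960.
Power = Φ(δ − 1.960) + Φ(−δ − 1.960) = Φ(1.284) + Φ(-5.204) = 0.9005 + 0.0000 = 0.9005.

Power ≈ 0.901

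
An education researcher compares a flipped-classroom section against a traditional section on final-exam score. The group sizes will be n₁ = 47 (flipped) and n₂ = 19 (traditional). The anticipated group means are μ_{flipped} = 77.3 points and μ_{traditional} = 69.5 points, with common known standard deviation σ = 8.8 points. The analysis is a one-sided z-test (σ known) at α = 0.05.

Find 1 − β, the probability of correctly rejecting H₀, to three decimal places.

Standardized effect: d = |μ_{flipped} − μ_{traditional}| / σ = |77.3 − 69.5| / 8.8 = 0.8864
Noncentrality parameter: δ = d / √(1/n₁ + 1/n₂) = 0.8864 / √(1/47 + 1/19) = 3.2604
One-sided α = 0.05 → critical value z_{0.05} = 1.645.
Power = P(Z > 1.645 − δ) = Φ(1.616) = 0.9469.

Power ≈ 0.947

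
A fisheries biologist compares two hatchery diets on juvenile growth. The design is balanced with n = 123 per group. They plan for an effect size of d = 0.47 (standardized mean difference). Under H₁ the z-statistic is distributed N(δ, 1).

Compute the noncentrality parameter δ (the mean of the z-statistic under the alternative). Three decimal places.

δ ≈ 3.686

δ = d·√(n/2) = 0.47 × √(123/2) = 3.6858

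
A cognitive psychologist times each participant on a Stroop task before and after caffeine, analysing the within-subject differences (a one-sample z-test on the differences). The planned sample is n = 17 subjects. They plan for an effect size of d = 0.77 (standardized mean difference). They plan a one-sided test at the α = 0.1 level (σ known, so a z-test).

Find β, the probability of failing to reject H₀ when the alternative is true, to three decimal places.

β ≈ 0.029

Noncentrality parameter: δ = d·√n = 0.77 × √17 = 3.1748
One-sided α = 0.1 → critical value z_{0.1} = 1.282.
Power = P(Z > 1.282 − δ) = Φ(1.893) = 0.9708.
Type II error: β = 1 − power = 1 − 0.9708 = 0.0292.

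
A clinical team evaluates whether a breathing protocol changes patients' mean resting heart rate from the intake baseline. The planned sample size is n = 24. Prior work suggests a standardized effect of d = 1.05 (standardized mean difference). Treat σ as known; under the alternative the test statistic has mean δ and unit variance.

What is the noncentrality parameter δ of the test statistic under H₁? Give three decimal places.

The noncentrality parameter scales effect size by the design's sample-size factor: δ = d·√n = 1.05 × √24 = 5.1439

δ ≈ 5.144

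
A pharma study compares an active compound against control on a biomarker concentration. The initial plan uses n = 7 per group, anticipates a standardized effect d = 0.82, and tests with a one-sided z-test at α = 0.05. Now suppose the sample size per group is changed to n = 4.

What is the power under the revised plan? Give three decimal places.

With n = 4 per group: δ = d·√(n/2) = 0.82 × √(4/2) = 1.1597. Critical value z_{0.05} = 1.645.
Revised power = P(Z > 1.645 − δ) = Φ(-0.485) = 0.3138.

Power ≈ 0.314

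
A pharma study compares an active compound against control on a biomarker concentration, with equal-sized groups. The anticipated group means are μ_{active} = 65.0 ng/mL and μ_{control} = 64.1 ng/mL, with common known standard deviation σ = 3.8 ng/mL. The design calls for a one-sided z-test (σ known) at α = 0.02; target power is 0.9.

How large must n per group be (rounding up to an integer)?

Standardized effect: d = |μ_{active} − μ_{control}| / σ = |65.0 − 64.1| / 3.8 = 0.2368
Set Φ(δ − 2.054) = 0.9; then δ − 2.054 = Φ⁻¹(0.9) = 1.282, giving δ = 3.335.
δ = d·√(n/2) ⇒ n = 2(δ/d)² = 2 × (3.335 / 0.2368)² = 396.63.
Rounding up, n = 397 per group.

n = 397 per group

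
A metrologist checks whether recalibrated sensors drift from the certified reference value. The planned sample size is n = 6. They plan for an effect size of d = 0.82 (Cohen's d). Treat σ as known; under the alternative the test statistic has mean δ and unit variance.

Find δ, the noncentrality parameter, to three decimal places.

δ = d·√n = 0.82 × √6 = 2.0086

δ ≈ 2.009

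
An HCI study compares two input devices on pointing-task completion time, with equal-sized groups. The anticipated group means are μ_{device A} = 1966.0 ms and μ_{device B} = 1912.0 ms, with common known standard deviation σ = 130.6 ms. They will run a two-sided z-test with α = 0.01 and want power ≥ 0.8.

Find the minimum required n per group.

Standardized effect: d = |μ_{device A} − μ_{device B}| / σ = |1966.0 − 1912.0| / 130.6 = 0.4135
Set Φ(δ − 2.576) = 0.8; then δ − 2.576 = Φ⁻¹(0.8) = 0.842, giving δ = 3.417.
(Ignoring the negligible lower-tail rejection probability gives the usual closed-form inversion.)
δ = d·√(n/2) ⇒ n = 2(δ/d)² = 2 × (3.417 / 0.4135)² = 136.63.
Rounding up, n = 137 per group.

n = 137 per group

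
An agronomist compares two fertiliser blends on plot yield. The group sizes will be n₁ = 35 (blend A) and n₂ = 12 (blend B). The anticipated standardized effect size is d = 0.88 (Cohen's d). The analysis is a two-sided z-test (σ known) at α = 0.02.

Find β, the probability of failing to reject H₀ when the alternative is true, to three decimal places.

Noncentrality parameter: δ = d / √(1/n₁ + 1/n₂) = 0.88 / √(1/35 + 1/12) = 2.6306
Critical value for a two-sided test at α = 0.02: z_{α/2} = 2.326.
Power = Φ(δ − 2.326) + Φ(−δ − 2.326) = Φ(0.304) + Φ(-4.957) = 0.6195 + 0.0000 = 0.6195.
Type II error: β = 1 − power = 1 − 0.6195 = 0.3805.

β ≈ 0.380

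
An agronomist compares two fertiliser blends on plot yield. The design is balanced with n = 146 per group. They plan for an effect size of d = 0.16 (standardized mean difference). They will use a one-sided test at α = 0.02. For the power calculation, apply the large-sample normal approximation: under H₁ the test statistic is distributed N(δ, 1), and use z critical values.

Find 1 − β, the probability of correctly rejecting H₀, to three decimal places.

Noncentrality parameter: δ = d·√(n/2) = 0.16 × √(146/2) = 1.3670
One-sided α = 0.02 → critical value z_{0.02} = 2.054.
Power = Φ(δ − 2.054) = Φ(-0.687) = 0.2461.

Power ≈ 0.246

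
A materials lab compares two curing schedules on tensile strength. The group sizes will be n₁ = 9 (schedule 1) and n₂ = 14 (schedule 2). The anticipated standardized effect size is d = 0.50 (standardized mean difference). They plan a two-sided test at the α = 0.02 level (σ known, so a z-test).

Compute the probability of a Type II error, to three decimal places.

β ≈ 0.876

Noncentrality parameter: λ = d / √(1/n₁ + 1/n₂) = 0.50 / √(1/9 + 1/14) = 1.1703
Two-sided α = 0.02 → critical value z_{0.01} = 2.326.
Power = Φ(λ − 2.326) + Φ(−λ − 2.326) = Φ(-1.156) + Φ(-3.497) = 0.1238 + 0.0002 = 0.1241.
Type II error: β = 1 − power = 1 − 0.1241 = 0.8759.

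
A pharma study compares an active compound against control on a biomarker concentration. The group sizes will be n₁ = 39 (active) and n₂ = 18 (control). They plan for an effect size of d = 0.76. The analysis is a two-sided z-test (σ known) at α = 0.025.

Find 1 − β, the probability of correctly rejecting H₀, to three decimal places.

Power ≈ 0.665

Noncentrality parameter: δ = d / √(1/n₁ + 1/n₂) = 0.76 / √(1/39 + 1/18) = 2.6671
Two-sided α = 0.025 → critical value z_{0.0125} = 2.241.
Power = Φ(δ − 2.241) + Φ(−δ − 2.241) = Φ(0.426) + Φ(-4.909) = 0.6648 + 0.0000 = 0.6648.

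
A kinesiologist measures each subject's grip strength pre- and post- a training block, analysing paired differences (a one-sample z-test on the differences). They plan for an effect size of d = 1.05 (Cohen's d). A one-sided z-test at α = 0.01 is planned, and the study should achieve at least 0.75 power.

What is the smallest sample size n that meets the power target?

n = 9

Set Φ(δ − 2.326) = 0.75; then δ − 2.326 = Φ⁻¹(0.75) = 0.674, giving δ = 3.001.
δ = d·√n ⇒ n = (δ/d)² = (3.001 / 1.05)² = 8.17.
Round up to the next whole unit.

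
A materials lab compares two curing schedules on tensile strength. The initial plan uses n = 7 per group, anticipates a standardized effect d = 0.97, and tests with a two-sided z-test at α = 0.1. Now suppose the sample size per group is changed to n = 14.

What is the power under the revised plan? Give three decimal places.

Power ≈ 0.822

With n = 14 per group: δ = d·√(n/2) = 0.97 × √(14/2) = 2.5664. Critical value z_{0.05} = 1.645.
Revised power = Φ(δ − 1.645) + Φ(−δ − 1.645) = Φ(0.922) + Φ(-4.211) = 0.8216 + 0.0000 = 0.8216.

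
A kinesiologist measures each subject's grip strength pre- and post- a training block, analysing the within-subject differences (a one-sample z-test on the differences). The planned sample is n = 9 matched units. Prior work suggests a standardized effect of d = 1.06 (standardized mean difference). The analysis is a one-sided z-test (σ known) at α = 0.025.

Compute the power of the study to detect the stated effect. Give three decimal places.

Noncentrality parameter: δ = d·√n = 1.06 × √9 = 3.1800
One-sided α = 0.025 → critical value z_{0.025} = 1.960.
Power = Φ(δ − 1.960) = Φ(1.220) = 0.8888.

Power ≈ 0.889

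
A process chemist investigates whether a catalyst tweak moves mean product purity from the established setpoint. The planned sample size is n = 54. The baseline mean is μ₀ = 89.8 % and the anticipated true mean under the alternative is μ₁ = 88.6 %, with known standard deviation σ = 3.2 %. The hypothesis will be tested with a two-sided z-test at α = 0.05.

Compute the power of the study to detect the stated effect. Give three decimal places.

Standardized effect: d = |μ₁ − μ₀| / σ = |88.6 − 89.8| / 3.2 = 0.3750
Noncentrality parameter: δ = d·√n = 0.3750 × √54 = 2.7557
Two-sided α = 0.05 → critical value z_{0.025} = 1.960.
Power = Φ(δ − 1.960) + Φ(−δ − 1.960) = Φ(0.796) + Φ(-4.716) = 0.7869 + 0.0000 = 0.7869.

Power ≈ 0.787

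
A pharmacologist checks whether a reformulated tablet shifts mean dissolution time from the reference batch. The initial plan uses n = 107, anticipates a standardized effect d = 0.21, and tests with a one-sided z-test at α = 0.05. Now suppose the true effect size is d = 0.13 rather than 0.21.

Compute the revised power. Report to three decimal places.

Power ≈ 0.382

With d = 0.13: δ = d·√n = 0.13 × √107 = 1.3447. Critical value z_{0.05} = 1.645.
Revised power = Φ(δ − 1.645) = Φ(-0.300) = 0.3820.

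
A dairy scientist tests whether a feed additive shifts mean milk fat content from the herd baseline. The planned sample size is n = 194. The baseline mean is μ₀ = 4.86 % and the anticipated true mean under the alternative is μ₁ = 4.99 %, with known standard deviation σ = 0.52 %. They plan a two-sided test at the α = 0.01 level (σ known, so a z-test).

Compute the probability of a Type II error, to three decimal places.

Standardized effect: d = |μ₁ − μ₀| / σ = |4.99 − 4.86| / 0.52 = 0.2500
Noncentrality parameter: δ = d·√n = 0.2500 × √194 = 3.4821
Two-sided α = 0.01 → critical value z_{0.005} = 2.576.
Power = Φ(δ − 2.576) + Φ(−δ − 2.576) = Φ(0.906) + Φ(-6.058) = 0.8176 + 0.0000 = 0.8176.
Type II error: β = 1 − power = 1 − 0.8176 = 0.1824.

β ≈ 0.182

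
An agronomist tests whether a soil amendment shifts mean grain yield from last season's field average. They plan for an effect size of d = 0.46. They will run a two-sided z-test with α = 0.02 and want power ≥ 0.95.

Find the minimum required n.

n = 75

Set Φ(δ − 2.326) = 0.95; then δ − 2.326 = Φ⁻¹(0.95) = 1.645, giving δ = 3.971.
(The Φ(−δ − z_{α/2}) term is vanishingly small for δ > 0 and is dropped in the standard sample-size formula.)
δ = d·√n ⇒ n = (δ/d)² = (3.971 / 0.46)² = 74.53.
Rounding up, n = 75.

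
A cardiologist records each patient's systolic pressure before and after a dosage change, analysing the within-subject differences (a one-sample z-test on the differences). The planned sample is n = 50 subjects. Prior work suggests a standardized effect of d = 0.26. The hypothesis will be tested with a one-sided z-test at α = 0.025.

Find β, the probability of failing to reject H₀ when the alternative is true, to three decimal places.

Noncentrality parameter: δ = d·√n = 0.26 × √50 = 1.8385
Critical value for a one-sided test at α = 0.025: z_α = 1.960.
Power = P(Z > 1.960 − δ) = Φ(-0.121) = 0.4517.
Type II error: β = 1 − power = 1 − 0.4517 = 0.5483.

β ≈ 0.548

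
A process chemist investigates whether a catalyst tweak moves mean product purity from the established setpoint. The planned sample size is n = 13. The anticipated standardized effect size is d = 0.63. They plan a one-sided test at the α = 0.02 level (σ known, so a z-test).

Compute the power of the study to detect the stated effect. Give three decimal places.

Power ≈ 0.586

Noncentrality parameter: δ = d·√n = 0.63 × √13 = 2.2715
One-sided α = 0.02 → critical value z_{0.02} = 2.054.
Power = P(Z > 2.054 − δ) = Φ(0.218) = 0.5862.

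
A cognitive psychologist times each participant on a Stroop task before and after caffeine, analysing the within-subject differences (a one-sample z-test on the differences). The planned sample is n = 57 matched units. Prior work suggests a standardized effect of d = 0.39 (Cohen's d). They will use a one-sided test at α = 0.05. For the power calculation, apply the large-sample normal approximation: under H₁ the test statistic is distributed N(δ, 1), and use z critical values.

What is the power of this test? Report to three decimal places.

Noncentrality parameter: δ = d·√n = 0.39 × √57 = 2.9444
One-sided α = 0.05 → critical value z_{0.05} = 1.645.
Power = Φ(δ − 1.645) = Φ(1.300) = 0.9031.

Power ≈ 0.903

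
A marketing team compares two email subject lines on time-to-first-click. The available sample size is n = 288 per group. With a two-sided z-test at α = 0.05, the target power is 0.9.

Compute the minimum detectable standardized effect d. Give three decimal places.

d ≈ 0.270

Need Φ(δ − 1.960) = 0.9, so δ = 1.960 + 1.282 = 3.242.
(Lower-tail contribution to power is negligible for δ > 0.)
δ = d·√(n/2) ⇒ d = δ/√(n/2) = 3.242/√(288/2) = 0.2701.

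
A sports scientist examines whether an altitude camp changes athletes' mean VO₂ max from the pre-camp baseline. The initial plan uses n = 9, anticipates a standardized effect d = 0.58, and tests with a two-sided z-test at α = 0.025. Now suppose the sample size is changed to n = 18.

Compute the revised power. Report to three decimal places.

With n = 18: δ = d·√n = 0.58 × √18 = 2.4607. Critical value z_{0.0125} = 2.241.
Revised power = Φ(δ − 2.241) + Φ(−δ − 2.241) = Φ(0.219) + Φ(-4.702) = 0.5868 + 0.0000 = 0.5868.

Power ≈ 0.587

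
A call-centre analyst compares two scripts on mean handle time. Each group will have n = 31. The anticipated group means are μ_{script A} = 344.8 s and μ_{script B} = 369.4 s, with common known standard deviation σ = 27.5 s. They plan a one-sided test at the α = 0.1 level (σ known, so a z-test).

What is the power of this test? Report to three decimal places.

Standardized effect: d = |μ_{script A} − μ_{script B}| / σ = |344.8 − 369.4| / 27.5 = 0.8945
Noncentrality parameter: λ = d·√(n/2) = 0.8945 × √(31/2) = 3.5218
Critical value for a one-sided test at α = 0.1: z_α = 1.282.
Power = Φ(λ − 1.282) = Φ(2.240) = 0.9875.

Power ≈ 0.987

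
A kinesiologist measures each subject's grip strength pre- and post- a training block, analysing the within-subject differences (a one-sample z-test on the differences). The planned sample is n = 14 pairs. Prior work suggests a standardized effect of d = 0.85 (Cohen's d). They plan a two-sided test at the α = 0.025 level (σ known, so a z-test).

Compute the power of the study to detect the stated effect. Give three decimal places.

Noncentrality parameter: δ = d·√n = 0.85 × √14 = 3.1804
Two-sided α = 0.025 → critical value z_{0.0125} = 2.241.
Power = Φ(δ − 2.241) + Φ(−δ − 2.241) = Φ(0.939) + Φ(-5.422) = 0.8261 + 0.0000 = 0.8261.

Power ≈ 0.826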